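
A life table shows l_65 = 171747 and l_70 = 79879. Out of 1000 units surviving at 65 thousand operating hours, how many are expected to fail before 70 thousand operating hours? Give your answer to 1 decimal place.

534.9

The relevant probability is 1 − 79879/171747 = 0.534903.
Expected number = 1000 × 0.534903 = 534.9.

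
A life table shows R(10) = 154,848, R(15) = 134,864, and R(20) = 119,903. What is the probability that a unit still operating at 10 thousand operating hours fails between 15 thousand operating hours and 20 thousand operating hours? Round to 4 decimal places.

This is the probability of reaching 15 but not 20, conditional on being operational at 10: (R(15) − R(20)) / R(10).
= (134,864 − 119,903) / 154,848 = 14,961 / 154,848 = 0.096617.

0.0966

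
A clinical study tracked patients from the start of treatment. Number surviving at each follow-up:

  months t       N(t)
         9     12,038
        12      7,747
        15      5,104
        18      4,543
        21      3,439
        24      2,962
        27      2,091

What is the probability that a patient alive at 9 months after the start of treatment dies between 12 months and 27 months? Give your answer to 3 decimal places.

This is the probability of reaching 12 but not 27, conditional on being alive at 9: (N(12) − N(27)) / N(9).
= (7,747 − 2,091) / 12,038 = 5,656 / 12,038 = 0.469845.

0.470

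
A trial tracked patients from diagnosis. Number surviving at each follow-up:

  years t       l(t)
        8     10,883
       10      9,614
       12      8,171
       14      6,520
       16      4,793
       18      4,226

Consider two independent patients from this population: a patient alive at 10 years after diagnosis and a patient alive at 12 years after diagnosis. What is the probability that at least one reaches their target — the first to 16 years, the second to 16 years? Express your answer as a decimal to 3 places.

0.793

p₁ = l(16)/l(10) = 4,793/9,614 = 0.498544; p₂ = l(16)/l(12) = 4,793/8,171 = 0.586587.
P(at least one) = 1 − (1−p₁)(1−p₂) = 1 − 0.501456 × 0.413413 = 0.792692.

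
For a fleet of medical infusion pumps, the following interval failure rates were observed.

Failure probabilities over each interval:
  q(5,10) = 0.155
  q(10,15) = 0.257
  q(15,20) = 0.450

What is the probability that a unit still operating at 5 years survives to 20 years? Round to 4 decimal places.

0.3453

Chaining the interval survival probabilities: (1 − 0.155) × (1 − 0.257) × (1 − 0.450).
= 0.845 × 0.743 × 0.550 = 0.345309.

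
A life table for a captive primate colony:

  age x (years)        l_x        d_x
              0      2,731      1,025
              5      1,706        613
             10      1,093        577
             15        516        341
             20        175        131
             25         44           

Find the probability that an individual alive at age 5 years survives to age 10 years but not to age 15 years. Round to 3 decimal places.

0.338

This is the probability of reaching 10 but not 15, conditional on being alive at 5: (l_10 − l_15) / l_5.
= (1,093 − 516) / 1,706 = 577 / 1,706 = 0.338218.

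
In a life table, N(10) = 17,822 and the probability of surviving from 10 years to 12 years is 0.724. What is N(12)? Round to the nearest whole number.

N(12) = N(10) × p = 17,822 × 0.724 = 12903.

12903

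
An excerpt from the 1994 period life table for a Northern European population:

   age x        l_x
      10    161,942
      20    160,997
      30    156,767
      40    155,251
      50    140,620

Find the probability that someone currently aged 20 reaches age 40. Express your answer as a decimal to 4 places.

0.9643

The conditional survival probability is l_40/l_20 = 155,251/160,997 = 0.964310.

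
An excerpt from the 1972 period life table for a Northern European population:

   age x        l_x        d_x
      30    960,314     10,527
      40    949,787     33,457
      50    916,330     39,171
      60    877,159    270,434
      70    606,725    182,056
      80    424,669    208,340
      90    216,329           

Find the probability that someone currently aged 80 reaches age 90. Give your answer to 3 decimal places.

We want 10p80 = l_90/l_80.
The conditional survival probability is l_90/l_80 = 216,329/424,669 = 0.509406.

0.509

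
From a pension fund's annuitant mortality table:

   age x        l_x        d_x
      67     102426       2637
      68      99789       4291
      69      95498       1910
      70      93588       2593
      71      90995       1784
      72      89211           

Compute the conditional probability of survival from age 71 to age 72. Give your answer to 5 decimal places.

0.98039

We want 1p71 = l_72/l_71.
The conditional survival probability is l_72/l_71 = 89211/90995 = 0.980395.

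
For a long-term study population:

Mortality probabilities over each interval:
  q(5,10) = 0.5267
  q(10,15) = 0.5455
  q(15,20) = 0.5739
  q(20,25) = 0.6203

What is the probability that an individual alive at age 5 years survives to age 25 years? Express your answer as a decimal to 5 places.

Chaining the interval survival probabilities: (1 − 0.5267) × (1 − 0.5455) × (1 − 0.5739) × (1 − 0.6203).
= 0.4733 × 0.4545 × 0.4261 × 0.3797 = 0.034803.

0.03480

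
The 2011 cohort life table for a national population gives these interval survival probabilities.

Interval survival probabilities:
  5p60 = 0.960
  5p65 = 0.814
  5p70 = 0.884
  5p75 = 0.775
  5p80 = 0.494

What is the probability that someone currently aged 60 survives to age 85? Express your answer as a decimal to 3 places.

25p60 = 0.960 × 0.814 × 0.884 × 0.775 × 0.494.
= 0.264470.

0.264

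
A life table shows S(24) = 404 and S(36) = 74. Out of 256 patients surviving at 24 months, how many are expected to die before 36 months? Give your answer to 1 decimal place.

The relevant probability is 1 − 74/404 = 0.816832.
Expected number = 256 × 0.816832 = 209.1.

209.1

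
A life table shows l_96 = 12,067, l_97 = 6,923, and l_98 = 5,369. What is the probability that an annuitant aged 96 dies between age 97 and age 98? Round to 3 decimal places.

We want 1|1q96 = (l_97 − l_98)/l_96.
This is the probability of reaching 97 but not 98, conditional on being alive at 96: (l_97 − l_98) / l_96.
= (6,923 − 5,369) / 12,067 = 1,554 / 12,067 = 0.128781.

0.129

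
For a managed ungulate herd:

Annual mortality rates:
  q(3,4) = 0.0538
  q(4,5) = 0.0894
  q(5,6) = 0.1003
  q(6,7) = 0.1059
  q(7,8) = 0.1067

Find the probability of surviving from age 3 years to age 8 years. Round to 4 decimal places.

P(survive 3→8) = (1 − 0.0538) × (1 − 0.0894) × (1 − 0.1003) × (1 − 0.1059) × (1 − 0.1067).
= 0.9462 × 0.9106 × 0.8997 × 0.8941 × 0.8933 = 0.619144.

0.6191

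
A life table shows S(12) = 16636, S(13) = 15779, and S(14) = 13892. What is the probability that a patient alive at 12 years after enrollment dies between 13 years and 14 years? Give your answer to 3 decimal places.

0.113

This is the probability of reaching 13 but not 14, conditional on being alive at 12: (S(13) − S(14)) / S(12).
= (15779 − 13892) / 16636 = 1887 / 16636 = 0.113429.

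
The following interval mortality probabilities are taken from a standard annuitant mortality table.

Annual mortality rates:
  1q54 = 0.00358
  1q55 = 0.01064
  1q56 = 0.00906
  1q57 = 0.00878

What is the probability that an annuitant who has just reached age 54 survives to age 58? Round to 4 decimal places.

4p54 = (1 − 0.00358) × (1 − 0.01064) × (1 − 0.00906) × (1 − 0.00878).
= 0.99642 × 0.98936 × 0.99094 × 0.99122 = 0.968310.

0.9683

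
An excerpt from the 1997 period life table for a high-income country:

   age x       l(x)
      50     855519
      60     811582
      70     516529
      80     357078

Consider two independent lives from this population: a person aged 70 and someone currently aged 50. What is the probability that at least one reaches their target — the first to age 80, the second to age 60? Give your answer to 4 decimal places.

p₁ = l(80)/l(70) = 357078/516529 = 0.691303; p₂ = l(60)/l(50) = 811582/855519 = 0.948643.
P(at least one) = 1 − (1−p₁)(1−p₂) = 1 − 0.308697 × 0.051357 = 0.984146.

0.9841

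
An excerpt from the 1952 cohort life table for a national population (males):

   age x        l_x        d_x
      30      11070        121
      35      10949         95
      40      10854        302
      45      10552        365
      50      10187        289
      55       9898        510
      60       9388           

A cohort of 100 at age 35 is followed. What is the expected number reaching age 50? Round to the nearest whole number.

The relevant probability is 10187/10949 = 0.930405.
Expected number = 100 × 0.930405 = 93.

93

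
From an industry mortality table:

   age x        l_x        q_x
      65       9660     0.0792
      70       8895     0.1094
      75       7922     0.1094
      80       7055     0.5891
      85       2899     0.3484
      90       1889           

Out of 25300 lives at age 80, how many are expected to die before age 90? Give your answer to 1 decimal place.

18525.8

The relevant probability is 1 − 1889/7055 = 0.732247.
Expected number = 25300 × 0.732247 = 18525.8.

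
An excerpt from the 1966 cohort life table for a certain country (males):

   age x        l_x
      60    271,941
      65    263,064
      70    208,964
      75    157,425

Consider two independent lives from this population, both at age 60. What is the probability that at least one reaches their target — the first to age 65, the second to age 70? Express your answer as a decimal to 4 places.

p₁ = l_65/l_60 = 263,064/271,941 = 0.967357; p₂ = l_70/l_60 = 208,964/271,941 = 0.768417.
P(at least one) = 1 − (1−p₁)(1−p₂) = 1 − 0.032643 × 0.231583 = 0.992440.

0.9924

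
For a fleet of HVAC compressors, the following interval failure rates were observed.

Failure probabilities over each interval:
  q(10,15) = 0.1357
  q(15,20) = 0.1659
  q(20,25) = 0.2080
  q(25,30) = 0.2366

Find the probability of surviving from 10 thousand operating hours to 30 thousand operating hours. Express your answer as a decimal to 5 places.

P(survive 10→30) = (1 − 0.1357) × (1 − 0.1659) × (1 − 0.2080) × (1 − 0.2366).
= 0.8643 × 0.8341 × 0.7920 × 0.7634 = 0.435873.

0.43587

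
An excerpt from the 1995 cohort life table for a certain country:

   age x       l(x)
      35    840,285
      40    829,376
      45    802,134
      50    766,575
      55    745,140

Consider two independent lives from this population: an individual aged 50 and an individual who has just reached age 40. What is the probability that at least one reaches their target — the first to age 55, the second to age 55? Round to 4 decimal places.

0.9972

p₁ = l(55)/l(50) = 745,140/766,575 = 0.972038; p₂ = l(55)/l(40) = 745,140/829,376 = 0.898434.
P(at least one) = 1 − (1−p₁)(1−p₂) = 1 − 0.027962 × 0.101566 = 0.997160.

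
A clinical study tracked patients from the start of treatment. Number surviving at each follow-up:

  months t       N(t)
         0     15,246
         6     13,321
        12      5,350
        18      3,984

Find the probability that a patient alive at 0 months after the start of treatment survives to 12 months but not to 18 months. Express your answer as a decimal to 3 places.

This is the probability of reaching 12 but not 18, conditional on being alive at 0: (N(12) − N(18)) / N(0).
= (5,350 − 3,984) / 15,246 = 1,366 / 15,246 = 0.089597.

0.090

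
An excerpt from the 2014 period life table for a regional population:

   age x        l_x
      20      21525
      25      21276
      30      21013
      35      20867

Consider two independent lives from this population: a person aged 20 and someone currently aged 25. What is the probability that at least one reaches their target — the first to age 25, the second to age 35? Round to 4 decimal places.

p₁ = l_25/l_20 = 21276/21525 = 0.988432; p₂ = l_35/l_25 = 20867/21276 = 0.980776.
P(at least one) = 1 − (1−p₁)(1−p₂) = 1 − 0.011568 × 0.019224 = 0.999778.

0.9998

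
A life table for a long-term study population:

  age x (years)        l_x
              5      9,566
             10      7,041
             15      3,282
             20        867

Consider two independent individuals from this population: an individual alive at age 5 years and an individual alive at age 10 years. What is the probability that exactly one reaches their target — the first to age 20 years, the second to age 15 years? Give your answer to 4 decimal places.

p₁ = l_20/l_5 = 867/9,566 = 0.090633; p₂ = l_15/l_10 = 3,282/7,041 = 0.466127.
P(exactly one) = p₁(1−p₂) + (1−p₁)p₂ = 0.048387 + 0.423881 = 0.472267.

0.4723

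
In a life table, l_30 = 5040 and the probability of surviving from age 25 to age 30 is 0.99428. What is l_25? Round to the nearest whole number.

5069

l_25 = l_30 / p = 5040 / 0.99428 = 5069.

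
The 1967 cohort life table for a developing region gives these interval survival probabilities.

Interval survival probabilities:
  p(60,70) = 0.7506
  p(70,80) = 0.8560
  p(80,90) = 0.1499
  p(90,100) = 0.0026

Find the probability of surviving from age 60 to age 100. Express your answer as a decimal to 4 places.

P(survive 60→100) = 0.7506 × 0.8560 × 0.1499 × 0.0026.
= 0.000250.

0.0003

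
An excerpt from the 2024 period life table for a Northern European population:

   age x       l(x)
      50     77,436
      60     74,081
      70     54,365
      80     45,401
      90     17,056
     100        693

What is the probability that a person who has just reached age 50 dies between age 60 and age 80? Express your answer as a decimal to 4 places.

This is the probability of reaching 60 but not 80, conditional on being alive at 50: (l(60) − l(80)) / l(50).
= (74,081 − 45,401) / 77,436 = 28,680 / 77,436 = 0.370370.

0.3704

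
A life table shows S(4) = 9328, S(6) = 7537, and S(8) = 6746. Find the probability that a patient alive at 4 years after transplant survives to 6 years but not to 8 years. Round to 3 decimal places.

This is the probability of reaching 6 but not 8, conditional on being alive at 4: (S(6) − S(8)) / S(4).
= (7537 − 6746) / 9328 = 791 / 9328 = 0.084798.

0.085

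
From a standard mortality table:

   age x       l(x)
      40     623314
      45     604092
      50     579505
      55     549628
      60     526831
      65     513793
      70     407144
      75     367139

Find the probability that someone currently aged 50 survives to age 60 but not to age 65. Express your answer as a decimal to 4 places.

0.0225

This is the probability of reaching 60 but not 65, conditional on being alive at 50: (l(60) − l(65)) / l(50).
= (526831 − 513793) / 579505 = 13038 / 579505 = 0.022499.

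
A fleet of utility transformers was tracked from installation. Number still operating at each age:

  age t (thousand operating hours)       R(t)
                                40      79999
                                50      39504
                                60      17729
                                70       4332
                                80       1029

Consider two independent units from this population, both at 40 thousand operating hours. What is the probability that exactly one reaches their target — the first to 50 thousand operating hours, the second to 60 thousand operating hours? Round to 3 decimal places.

p₁ = R(50)/R(40) = 39504/79999 = 0.493806; p₂ = R(60)/R(40) = 17729/79999 = 0.221615.
P(exactly one) = p₁(1−p₂) + (1−p₁)p₂ = 0.384371 + 0.112180 = 0.496551.

0.497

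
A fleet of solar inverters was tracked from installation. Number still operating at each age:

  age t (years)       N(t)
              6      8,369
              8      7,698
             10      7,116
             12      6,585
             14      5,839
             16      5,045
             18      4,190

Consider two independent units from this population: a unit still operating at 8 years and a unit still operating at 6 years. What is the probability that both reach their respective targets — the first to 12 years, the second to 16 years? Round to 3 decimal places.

0.516

p₁ = N(12)/N(8) = 6,585/7,698 = 0.855417; p₂ = N(16)/N(6) = 5,045/8,369 = 0.602820.
P(both) = p₁ × p₂ = 0.855417 × 0.602820 = 0.515662.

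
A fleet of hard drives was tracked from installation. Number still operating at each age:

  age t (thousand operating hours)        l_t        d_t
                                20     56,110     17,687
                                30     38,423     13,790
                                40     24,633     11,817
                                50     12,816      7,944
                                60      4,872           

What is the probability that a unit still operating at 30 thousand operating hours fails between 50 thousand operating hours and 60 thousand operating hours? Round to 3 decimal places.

This is the probability of reaching 50 but not 60, conditional on being operational at 30: (l_50 − l_60) / l_30.
= (12,816 − 4,872) / 38,423 = 7,944 / 38,423 = 0.206751.

0.207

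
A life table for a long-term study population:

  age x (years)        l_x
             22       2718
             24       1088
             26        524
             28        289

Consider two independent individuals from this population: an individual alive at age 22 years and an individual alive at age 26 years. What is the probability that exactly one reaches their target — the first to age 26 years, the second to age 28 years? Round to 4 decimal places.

p₁ = l_26/l_22 = 524/2718 = 0.192789; p₂ = l_28/l_26 = 289/524 = 0.551527.
P(exactly one) = p₁(1−p₂) + (1−p₁)p₂ = 0.086461 + 0.445199 = 0.531659.

0.5317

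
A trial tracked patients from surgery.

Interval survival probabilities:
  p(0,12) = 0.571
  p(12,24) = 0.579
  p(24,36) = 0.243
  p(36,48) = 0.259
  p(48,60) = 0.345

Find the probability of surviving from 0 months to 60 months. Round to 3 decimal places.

0.007

The overall survival probability is 0.571 × 0.579 × 0.243 × 0.259 × 0.345.
= 0.007179.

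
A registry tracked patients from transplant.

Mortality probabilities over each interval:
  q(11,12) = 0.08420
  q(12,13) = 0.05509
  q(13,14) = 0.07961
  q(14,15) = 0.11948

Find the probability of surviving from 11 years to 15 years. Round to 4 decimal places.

Chaining the interval survival probabilities: (1 − 0.08420) × (1 − 0.05509) × (1 − 0.07961) × (1 − 0.11948).
= 0.91580 × 0.94491 × 0.92039 × 0.88052 = 0.701297.

0.7013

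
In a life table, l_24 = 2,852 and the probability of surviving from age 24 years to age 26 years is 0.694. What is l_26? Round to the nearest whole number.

1979

l_26 = l_24 × p = 2,852 × 0.694 = 1979.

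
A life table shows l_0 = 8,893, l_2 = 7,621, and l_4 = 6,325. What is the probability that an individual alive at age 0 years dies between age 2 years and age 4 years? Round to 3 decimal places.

0.146

This is the probability of reaching 2 but not 4, conditional on being alive at 0: (l_2 − l_4) / l_0.
= (7,621 − 6,325) / 8,893 = 1,296 / 8,893 = 0.145733.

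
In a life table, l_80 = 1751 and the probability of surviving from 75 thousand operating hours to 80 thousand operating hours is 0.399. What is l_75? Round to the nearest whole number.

l_75 = l_80 / p = 1751 / 0.399 = 4388.

4388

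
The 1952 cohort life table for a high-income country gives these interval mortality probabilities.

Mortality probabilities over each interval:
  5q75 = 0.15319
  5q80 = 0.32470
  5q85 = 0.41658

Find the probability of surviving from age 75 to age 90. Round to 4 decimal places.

0.3336

15p75 = (1 − 0.15319) × (1 − 0.32470) × (1 − 0.41658).
= 0.84681 × 0.67530 × 0.58342 = 0.333629.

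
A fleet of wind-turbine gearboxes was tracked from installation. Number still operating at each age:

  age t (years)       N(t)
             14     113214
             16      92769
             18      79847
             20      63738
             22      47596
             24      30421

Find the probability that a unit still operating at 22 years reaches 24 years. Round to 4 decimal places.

The conditional survival probability is N(24)/N(22) = 30421/47596 = 0.639150.

0.6392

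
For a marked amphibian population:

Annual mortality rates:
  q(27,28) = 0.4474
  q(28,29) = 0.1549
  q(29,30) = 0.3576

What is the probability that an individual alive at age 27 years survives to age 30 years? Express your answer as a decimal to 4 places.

Survival from 27 to 30 is the product of surviving each interval: (1 − 0.4474) × (1 − 0.1549) × (1 − 0.3576).
= 0.5526 × 0.8451 × 0.6424 = 0.300002.

0.3000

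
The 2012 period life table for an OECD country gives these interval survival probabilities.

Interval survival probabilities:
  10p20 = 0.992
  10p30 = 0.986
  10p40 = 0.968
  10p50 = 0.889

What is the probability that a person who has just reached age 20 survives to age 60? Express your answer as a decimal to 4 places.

Chaining the interval survival probabilities: 0.992 × 0.986 × 0.968 × 0.889.
= 0.841716.

0.8417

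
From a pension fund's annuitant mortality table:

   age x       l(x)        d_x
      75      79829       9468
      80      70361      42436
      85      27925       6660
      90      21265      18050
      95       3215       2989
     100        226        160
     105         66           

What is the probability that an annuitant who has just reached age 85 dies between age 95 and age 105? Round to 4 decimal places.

This is the probability of reaching 95 but not 105, conditional on being alive at 85: (l(95) − l(105)) / l(85).
= (3215 − 66) / 27925 = 3149 / 27925 = 0.112766.

0.1128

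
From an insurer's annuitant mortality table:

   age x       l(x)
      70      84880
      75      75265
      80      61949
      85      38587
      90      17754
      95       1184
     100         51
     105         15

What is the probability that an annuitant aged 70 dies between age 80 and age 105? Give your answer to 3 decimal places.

0.730

This is the probability of reaching 80 but not 105, conditional on being alive at 70: (l(80) − l(105)) / l(70).
= (61949 − 15) / 84880 = 61934 / 84880 = 0.729665.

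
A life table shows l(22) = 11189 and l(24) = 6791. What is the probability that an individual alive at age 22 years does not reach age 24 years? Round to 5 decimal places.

P(die before 24 | alive at 22) = 1 − l(24)/l(22) = 1 − 6791/11189 = (4398)/11189 = 0.393065.

0.39306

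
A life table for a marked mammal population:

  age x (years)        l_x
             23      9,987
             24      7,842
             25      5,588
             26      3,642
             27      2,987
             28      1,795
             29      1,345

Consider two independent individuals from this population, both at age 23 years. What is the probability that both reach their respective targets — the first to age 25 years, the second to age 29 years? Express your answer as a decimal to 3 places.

p₁ = l_25/l_23 = 5,588/9,987 = 0.559527; p₂ = l_29/l_23 = 1,345/9,987 = 0.134675.
P(both) = p₁ × p₂ = 0.559527 × 0.134675 = 0.075354.

0.075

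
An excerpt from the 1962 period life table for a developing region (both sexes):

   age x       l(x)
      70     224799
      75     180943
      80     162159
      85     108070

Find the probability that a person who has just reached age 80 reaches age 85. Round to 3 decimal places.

The conditional survival probability is l(85)/l(80) = 108070/162159 = 0.666445.

0.666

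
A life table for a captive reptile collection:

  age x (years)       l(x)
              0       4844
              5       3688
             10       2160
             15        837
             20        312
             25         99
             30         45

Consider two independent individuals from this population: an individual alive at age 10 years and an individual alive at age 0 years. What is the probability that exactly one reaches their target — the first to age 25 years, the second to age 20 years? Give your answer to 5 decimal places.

p₁ = l(25)/l(10) = 99/2160 = 0.045833; p₂ = l(20)/l(0) = 312/4844 = 0.064410.
P(exactly one) = p₁(1−p₂) + (1−p₁)p₂ = 0.042881 + 0.061458 = 0.104339.

0.10434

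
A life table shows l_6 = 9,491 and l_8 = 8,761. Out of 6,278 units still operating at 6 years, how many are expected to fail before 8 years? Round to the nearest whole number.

483

The relevant probability is 1 − 8,761/9,491 = 0.076915.
Expected number = 6,278 × 0.076915 = 483.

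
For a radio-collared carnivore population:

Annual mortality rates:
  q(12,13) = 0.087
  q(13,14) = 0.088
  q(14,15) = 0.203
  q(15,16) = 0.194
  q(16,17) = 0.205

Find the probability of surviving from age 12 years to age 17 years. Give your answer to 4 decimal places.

The overall survival probability is (1 − 0.087) × (1 − 0.088) × (1 − 0.203) × (1 − 0.194) × (1 − 0.205).
= 0.913 × 0.912 × 0.797 × 0.806 × 0.795 = 0.425232.

0.4252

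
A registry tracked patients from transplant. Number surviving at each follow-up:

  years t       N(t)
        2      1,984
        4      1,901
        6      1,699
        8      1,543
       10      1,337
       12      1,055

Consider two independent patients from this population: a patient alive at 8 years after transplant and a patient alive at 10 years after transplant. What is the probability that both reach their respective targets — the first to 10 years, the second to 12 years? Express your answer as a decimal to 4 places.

p₁ = N(10)/N(8) = 1,337/1,543 = 0.866494; p₂ = N(12)/N(10) = 1,055/1,337 = 0.789080.
P(both) = p₁ × p₂ = 0.866494 × 0.789080 = 0.683733.

0.6837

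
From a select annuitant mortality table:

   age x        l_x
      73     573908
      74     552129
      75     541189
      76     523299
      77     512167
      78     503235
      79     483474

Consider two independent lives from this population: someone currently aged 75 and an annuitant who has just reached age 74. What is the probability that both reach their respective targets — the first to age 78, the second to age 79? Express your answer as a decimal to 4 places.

p₁ = l_78/l_75 = 503235/541189 = 0.929869; p₂ = l_79/l_74 = 483474/552129 = 0.875654.
P(both) = p₁ × p₂ = 0.929869 × 0.875654 = 0.814244.

0.8142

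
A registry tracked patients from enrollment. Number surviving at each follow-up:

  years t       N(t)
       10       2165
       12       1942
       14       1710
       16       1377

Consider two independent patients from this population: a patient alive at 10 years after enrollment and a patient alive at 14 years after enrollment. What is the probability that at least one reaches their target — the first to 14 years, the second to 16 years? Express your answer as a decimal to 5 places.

p₁ = N(14)/N(10) = 1710/2165 = 0.789838; p₂ = N(16)/N(14) = 1377/1710 = 0.805263.
P(at least one) = 1 − (1−p₁)(1−p₂) = 1 − 0.210162 × 0.194737 = 0.959074.

0.95907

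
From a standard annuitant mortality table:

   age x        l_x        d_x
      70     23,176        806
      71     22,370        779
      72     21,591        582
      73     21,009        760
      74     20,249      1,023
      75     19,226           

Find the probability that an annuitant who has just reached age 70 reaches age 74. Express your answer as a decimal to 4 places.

0.8737

We want 4p70 = l_74/l_70.
The conditional survival probability is l_74/l_70 = 20,249/23,176 = 0.873706.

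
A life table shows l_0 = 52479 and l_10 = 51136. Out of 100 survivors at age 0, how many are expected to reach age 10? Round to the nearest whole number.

The relevant probability is 51136/52479 = 0.974409.
Expected number = 100 × 0.974409 = 97.

97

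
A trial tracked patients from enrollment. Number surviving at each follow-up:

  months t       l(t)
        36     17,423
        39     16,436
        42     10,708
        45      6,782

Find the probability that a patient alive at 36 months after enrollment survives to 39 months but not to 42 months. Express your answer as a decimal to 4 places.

This is the probability of reaching 39 but not 42, conditional on being alive at 36: (l(39) − l(42)) / l(36).
= (16,436 − 10,708) / 17,423 = 5,728 / 17,423 = 0.328761.

0.3288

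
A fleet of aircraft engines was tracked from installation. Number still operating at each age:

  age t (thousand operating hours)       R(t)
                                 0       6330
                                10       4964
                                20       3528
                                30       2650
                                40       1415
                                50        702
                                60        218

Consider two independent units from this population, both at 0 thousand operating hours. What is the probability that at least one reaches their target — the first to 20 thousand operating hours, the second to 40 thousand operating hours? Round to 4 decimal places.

0.6563

p₁ = R(20)/R(0) = 3528/6330 = 0.557346; p₂ = R(40)/R(0) = 1415/6330 = 0.223539.
P(at least one) = 1 − (1−p₁)(1−p₂) = 1 − 0.442654 × 0.776461 = 0.656296.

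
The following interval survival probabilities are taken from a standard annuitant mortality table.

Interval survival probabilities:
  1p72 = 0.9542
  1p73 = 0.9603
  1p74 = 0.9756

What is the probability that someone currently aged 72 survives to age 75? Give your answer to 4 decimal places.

0.8940

Chaining the interval survival probabilities: 0.9542 × 0.9603 × 0.9756.
= 0.893960.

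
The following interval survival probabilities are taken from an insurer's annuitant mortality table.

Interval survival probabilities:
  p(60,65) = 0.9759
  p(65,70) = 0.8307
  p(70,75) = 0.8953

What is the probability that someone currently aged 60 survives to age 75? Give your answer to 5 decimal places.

The overall survival probability is 0.9759 × 0.8307 × 0.8953.
= 0.725802.

0.72580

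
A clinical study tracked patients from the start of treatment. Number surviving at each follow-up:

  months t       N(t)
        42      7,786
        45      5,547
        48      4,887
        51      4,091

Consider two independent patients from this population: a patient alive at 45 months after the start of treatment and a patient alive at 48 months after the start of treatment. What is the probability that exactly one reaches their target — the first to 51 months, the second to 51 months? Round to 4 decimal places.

p₁ = N(51)/N(45) = 4,091/5,547 = 0.737516; p₂ = N(51)/N(48) = 4,091/4,887 = 0.837119.
P(exactly one) = p₁(1−p₂) + (1−p₁)p₂ = 0.120127 + 0.219730 = 0.339858.

0.3399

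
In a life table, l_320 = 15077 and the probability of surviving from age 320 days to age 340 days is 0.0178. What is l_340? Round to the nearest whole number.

268

l_340 = l_320 × p = 15077 × 0.0178 = 268.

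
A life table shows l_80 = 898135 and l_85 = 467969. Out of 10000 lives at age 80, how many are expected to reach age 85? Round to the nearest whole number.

The relevant probability is 467969/898135 = 0.521045.
Expected number = 10000 × 0.521045 = 5210.

5210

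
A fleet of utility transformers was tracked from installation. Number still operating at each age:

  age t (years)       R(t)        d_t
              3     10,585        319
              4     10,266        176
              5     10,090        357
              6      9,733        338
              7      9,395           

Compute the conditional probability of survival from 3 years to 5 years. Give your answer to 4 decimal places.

The conditional survival probability is R(5)/R(3) = 10,090/10,585 = 0.953236.

0.9532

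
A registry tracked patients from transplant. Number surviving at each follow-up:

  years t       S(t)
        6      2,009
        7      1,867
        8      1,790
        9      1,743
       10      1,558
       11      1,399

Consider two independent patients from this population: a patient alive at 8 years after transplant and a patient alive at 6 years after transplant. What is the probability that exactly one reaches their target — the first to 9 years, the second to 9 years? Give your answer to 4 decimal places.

0.1517

p₁ = S(9)/S(8) = 1,743/1,790 = 0.973743; p₂ = S(9)/S(6) = 1,743/2,009 = 0.867596.
P(exactly one) = p₁(1−p₂) + (1−p₁)p₂ = 0.128927 + 0.022780 = 0.151708.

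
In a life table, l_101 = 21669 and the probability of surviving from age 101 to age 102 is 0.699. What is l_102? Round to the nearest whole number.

15147

l_102 = l_101 × p = 21669 × 0.699 = 15147.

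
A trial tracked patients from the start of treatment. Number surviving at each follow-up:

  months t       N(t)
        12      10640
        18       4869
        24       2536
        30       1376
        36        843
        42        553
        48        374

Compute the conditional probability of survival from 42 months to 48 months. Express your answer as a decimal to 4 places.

The conditional survival probability is N(48)/N(42) = 374/553 = 0.676311.

0.6763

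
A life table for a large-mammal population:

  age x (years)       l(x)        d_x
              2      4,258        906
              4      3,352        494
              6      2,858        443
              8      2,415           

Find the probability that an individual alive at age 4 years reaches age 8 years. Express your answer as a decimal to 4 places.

The conditional survival probability is l(8)/l(4) = 2,415/3,352 = 0.720465.

0.7205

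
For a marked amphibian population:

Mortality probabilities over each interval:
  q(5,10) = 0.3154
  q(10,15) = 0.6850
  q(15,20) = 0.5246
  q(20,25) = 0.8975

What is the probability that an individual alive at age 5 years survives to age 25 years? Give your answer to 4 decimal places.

0.0105

Survival from 5 to 25 is the product of surviving each interval: (1 − 0.3154) × (1 − 0.6850) × (1 − 0.5246) × (1 − 0.8975).
= 0.6846 × 0.3150 × 0.4754 × 0.1025 = 0.010508.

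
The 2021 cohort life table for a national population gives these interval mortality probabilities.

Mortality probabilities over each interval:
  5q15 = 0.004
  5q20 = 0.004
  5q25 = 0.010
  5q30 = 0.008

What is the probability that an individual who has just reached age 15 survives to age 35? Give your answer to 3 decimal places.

Survival from 15 to 35 is the product of surviving each interval: (1 − 0.004) × (1 − 0.004) × (1 − 0.010) × (1 − 0.008).
= 0.996 × 0.996 × 0.990 × 0.992 = 0.974239.

0.974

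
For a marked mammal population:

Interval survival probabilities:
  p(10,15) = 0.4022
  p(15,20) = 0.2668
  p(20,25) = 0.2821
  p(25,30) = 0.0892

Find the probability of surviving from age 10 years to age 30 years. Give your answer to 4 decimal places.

0.0027

Chaining the interval survival probabilities: 0.4022 × 0.2668 × 0.2821 × 0.0892.
= 0.002700.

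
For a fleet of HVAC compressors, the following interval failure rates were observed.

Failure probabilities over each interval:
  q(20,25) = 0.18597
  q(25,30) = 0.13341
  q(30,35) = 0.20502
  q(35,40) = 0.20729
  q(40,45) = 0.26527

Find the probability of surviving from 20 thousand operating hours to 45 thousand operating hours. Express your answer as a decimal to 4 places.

P(survive 20→45) = (1 − 0.18597) × (1 − 0.13341) × (1 − 0.20502) × (1 − 0.20729) × (1 − 0.26527).
= 0.81403 × 0.86659 × 0.79498 × 0.79271 × 0.73473 = 0.326627.

0.3266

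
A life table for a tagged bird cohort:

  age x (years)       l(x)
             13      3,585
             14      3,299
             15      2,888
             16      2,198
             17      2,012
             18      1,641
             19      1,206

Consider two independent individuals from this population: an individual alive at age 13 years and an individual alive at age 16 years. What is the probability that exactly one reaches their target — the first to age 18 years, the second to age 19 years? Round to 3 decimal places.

p₁ = l(18)/l(13) = 1,641/3,585 = 0.457741; p₂ = l(19)/l(16) = 1,206/2,198 = 0.548681.
P(exactly one) = p₁(1−p₂) + (1−p₁)p₂ = 0.206587 + 0.297527 = 0.504114.

0.504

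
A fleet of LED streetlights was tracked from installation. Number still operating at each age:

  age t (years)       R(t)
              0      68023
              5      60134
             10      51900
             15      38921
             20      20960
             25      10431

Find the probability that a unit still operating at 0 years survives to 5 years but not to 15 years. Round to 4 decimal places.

This is the probability of reaching 5 but not 15, conditional on being operational at 0: (R(5) − R(15)) / R(0).
= (60134 − 38921) / 68023 = 21213 / 68023 = 0.311850.

0.3119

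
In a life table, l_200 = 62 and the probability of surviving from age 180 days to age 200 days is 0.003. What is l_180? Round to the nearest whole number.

20667

l_180 = l_200 / p = 62 / 0.003 = 20667.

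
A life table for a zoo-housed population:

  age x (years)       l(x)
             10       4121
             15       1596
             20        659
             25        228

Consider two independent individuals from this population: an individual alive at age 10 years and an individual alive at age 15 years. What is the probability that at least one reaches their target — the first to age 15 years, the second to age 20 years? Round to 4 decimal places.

0.6403

p₁ = l(15)/l(10) = 1596/4121 = 0.387285; p₂ = l(20)/l(15) = 659/1596 = 0.412907.
P(at least one) = 1 − (1−p₁)(1−p₂) = 1 − 0.612715 × 0.587093 = 0.640279.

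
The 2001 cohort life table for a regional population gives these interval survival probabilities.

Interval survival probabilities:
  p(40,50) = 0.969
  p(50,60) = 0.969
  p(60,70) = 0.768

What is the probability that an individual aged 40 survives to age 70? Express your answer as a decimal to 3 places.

0.721

P(survive 40→70) = 0.969 × 0.969 × 0.768.
= 0.721122.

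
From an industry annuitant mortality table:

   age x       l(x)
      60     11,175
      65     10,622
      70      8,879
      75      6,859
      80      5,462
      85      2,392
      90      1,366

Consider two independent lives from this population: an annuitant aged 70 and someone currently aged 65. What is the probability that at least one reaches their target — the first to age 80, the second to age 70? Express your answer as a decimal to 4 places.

0.9369

p₁ = l(80)/l(70) = 5,462/8,879 = 0.615159; p₂ = l(70)/l(65) = 8,879/10,622 = 0.835907.
P(at least one) = 1 − (1−p₁)(1−p₂) = 1 − 0.384841 × 0.164093 = 0.936850.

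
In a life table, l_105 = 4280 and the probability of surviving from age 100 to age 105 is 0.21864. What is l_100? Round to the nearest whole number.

l_100 = l_105 / p = 4280 / 0.21864 = 19576.

19576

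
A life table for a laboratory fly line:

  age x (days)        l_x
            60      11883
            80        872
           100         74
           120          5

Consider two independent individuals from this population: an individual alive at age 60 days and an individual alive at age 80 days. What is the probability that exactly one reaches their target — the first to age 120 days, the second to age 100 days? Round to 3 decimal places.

p₁ = l_120/l_60 = 5/11883 = 0.000421; p₂ = l_100/l_80 = 74/872 = 0.084862.
P(exactly one) = p₁(1−p₂) + (1−p₁)p₂ = 0.000385 + 0.084826 = 0.085212.

0.085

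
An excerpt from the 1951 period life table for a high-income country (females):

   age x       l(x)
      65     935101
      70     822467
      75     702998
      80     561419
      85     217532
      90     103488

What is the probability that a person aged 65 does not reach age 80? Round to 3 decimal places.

P(die before 80 | alive at 65) = 1 − l(80)/l(65) = 1 − 561419/935101 = (373682)/935101 = 0.399617.

0.400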